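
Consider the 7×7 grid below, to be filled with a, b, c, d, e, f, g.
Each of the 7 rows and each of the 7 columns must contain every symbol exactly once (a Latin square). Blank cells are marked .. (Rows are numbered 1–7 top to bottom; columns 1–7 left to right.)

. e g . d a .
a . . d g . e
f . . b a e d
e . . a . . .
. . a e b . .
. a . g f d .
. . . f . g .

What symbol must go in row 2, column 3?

Row 1, column 4: row 1 has {a, d, e, g} and column 4 has {a, b, d, e, f, g}, leaving only c.
Row 1, column 1: row 1 has {a, c, d, e, g} and column 1 has {a, e, f}, leaving only b.
Row 1, column 7: row 1 has {a, b, c, d, e, g} and column 7 has {d, e}, leaving only f.
Row 3, column 3: row 3 has {a, b, d, e, f} and column 3 has {a, g}, leaving only c.
Row 3, column 2: row 3 has {a, b, c, d, e, f} and column 2 has {a, e}, leaving only g.
Row 4, column 5: row 4 has {a, e} and column 5 has {a, b, d, f, g}, leaving only c.
Row 6, column 1: row 6 has {a, d, f, g} and column 1 has {a, b, e, f}, leaving only c.
Row 6, column 7: row 6 has {a, c, d, f, g} and column 7 has {d, e, f}, leaving only b.
Row 4, column 7: row 4 has {a, c, e} and column 7 has {b, d, e, f}, leaving only g.
Row 5, column 7: row 5 has {a, b, e} and column 7 has {b, d, e, f, g}, leaving only c.
Row 5, column 6: row 5 has {a, b, c, e} and column 6 has {a, d, e, g}, leaving only f.
Row 4, column 6: row 4 has {a, c, e, g} and column 6 has {a, d, e, f, g}, leaving only b.
Row 2, column 6: row 2 has {a, d, e, g} and column 6 has {a, b, d, e, f, g}, leaving only c.
Row 5, column 2: row 5 has {a, b, c, e, f} and column 2 has {a, e, g}, leaving only d.
Row 4, column 2: row 4 has {a, b, c, e, g} and column 2 has {a, d, e, g}, leaving only f.
Row 2, column 2: row 2 has {a, c, d, e, g} and column 2 has {a, d, e, f, g}, leaving only b.
Row 2 already has {a, b, c, d, e, g} and column 3 already has {a, c, g}, so row 2, column 3 must be f.

f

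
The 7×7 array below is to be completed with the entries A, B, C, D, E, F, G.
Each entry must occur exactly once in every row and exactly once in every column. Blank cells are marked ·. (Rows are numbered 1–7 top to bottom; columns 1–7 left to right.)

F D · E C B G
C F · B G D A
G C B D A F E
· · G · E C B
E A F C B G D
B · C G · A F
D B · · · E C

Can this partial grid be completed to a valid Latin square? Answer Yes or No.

Row 4, column 2: row 4 together with column 2 already contain {A, B, C, D, E, F, G} — every symbol — so nothing can go there. The grid has no valid completion.

No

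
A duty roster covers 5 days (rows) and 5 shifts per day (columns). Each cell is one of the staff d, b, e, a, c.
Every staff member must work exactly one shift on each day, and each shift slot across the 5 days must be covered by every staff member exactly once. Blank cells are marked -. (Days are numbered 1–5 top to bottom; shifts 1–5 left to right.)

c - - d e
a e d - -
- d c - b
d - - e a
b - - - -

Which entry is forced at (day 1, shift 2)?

Day 2, shift 5: day 2 has {d, e, a} and shift 5 has {b, e, a}, leaving only c.
Day 2, shift 4: day 2 has {d, e, a, c} and shift 4 has {d, e}, leaving only b.
Day 3, shift 1: day 3 has {d, b, c} and shift 1 has {d, b, a, c}, leaving only e.
Day 3, shift 4: day 3 has {d, b, e, c} and shift 4 has {d, b, e}, leaving only a.
Day 4, shift 3: day 4 has {d, e, a} and shift 3 has {d, c}, leaving only b.
Day 1, shift 3: day 1 has {d, e, c} and shift 3 has {d, b, c}, leaving only a.
Day 1 already has {d, e, a, c} and shift 2 already has {d, e}, so day 1, shift 2 must be b.

b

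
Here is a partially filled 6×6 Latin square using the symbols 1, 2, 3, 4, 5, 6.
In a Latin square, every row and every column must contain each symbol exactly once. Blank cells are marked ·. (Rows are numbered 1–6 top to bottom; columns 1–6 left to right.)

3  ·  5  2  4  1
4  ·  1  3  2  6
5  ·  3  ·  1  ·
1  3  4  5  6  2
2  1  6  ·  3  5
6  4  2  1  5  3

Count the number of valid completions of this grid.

1

Row 1, column 2: eliminating its row and column leaves {6}.
Row 2, column 2: eliminating its row and column leaves {5}.
Row 3, column 2: eliminating its row and column leaves {2, 6}.
Row 3, column 4: eliminating its row and column leaves {4, 6}.
Row 3, column 6: eliminating its row and column leaves {4}.
Row 5, column 4: eliminating its row and column leaves {4}.
Only one assignment across all blanks avoids any row or column repeat, giving 1 completion.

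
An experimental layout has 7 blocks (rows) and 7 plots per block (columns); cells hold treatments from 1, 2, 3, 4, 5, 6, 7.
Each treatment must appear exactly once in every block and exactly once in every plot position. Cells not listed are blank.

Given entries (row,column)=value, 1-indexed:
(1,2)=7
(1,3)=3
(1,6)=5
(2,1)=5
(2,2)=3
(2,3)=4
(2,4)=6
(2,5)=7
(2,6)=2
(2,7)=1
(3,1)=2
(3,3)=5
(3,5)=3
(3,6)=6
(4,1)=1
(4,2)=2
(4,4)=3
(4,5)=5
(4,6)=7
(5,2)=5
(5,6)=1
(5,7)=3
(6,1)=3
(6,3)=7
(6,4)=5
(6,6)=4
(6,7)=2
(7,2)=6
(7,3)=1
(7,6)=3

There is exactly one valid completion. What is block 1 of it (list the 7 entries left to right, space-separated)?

4 7 3 2 1 5 6

Block 4, plot 3: block 4 has {1, 2, 3, 5, 7} and plot 3 has {1, 3, 4, 5, 7}, leaving only 6.
Block 4, plot 7: block 4 has {1, 2, 3, 5, 6, 7} and plot 7 has {1, 2, 3}, leaving only 4.
Block 1, plot 7: block 1 has {3, 5, 7} and plot 7 has {1, 2, 3, 4}, leaving only 6.
Block 1, plot 1: block 1 has {3, 5, 6, 7} and plot 1 has {1, 2, 3, 5}, leaving only 4.
Block 3, plot 7: block 3 has {2, 3, 5, 6} and plot 7 has {1, 2, 3, 4, 6}, leaving only 7.
Block 5, plot 3: block 5 has {1, 3, 5} and plot 3 has {1, 3, 4, 5, 6, 7}, leaving only 2.
Block 6, plot 2: block 6 has {2, 3, 4, 5, 7} and plot 2 has {2, 3, 5, 6, 7}, leaving only 1.
Block 3, plot 2: block 3 has {2, 3, 5, 6, 7} and plot 2 has {1, 2, 3, 5, 6, 7}, leaving only 4.
Block 3, plot 4: block 3 has {2, 3, 4, 5, 6, 7} and plot 4 has {3, 5, 6}, leaving only 1.
Block 1, plot 4: block 1 has {3, 4, 5, 6, 7} and plot 4 has {1, 3, 5, 6}, leaving only 2.
Block 1, plot 5: block 1 has {2, 3, 4, 5, 6, 7} and plot 5 has {3, 5, 7}, leaving only 1.
So block 1 reads: 4 7 3 2 1 5 6.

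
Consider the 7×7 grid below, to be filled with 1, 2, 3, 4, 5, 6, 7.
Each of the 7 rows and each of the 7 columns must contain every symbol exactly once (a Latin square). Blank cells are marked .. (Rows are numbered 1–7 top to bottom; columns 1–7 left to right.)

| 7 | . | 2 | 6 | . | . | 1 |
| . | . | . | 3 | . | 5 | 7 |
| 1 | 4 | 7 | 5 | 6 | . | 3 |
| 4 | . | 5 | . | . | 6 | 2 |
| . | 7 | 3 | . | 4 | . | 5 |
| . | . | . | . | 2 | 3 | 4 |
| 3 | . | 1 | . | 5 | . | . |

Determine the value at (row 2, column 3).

Row 1, column 5: row 1 has {1, 2, 6, 7} and column 5 has {2, 4, 5, 6}, leaving only 3.
Row 1, column 2: row 1 has {1, 2, 3, 6, 7} and column 2 has {4, 7}, leaving only 5.
Row 1, column 6: row 1 has {1, 2, 3, 5, 6, 7} and column 6 has {3, 5, 6}, leaving only 4.
Row 2, column 5: row 2 has {3, 5, 7} and column 5 has {2, 3, 4, 5, 6}, leaving only 1.
Row 3, column 6: row 3 has {1, 3, 4, 5, 6, 7} and column 6 has {3, 4, 5, 6}, leaving only 2.
Row 4, column 5: row 4 has {2, 4, 5, 6} and column 5 has {1, 2, 3, 4, 5, 6}, leaving only 7.
Row 4, column 4: row 4 has {2, 4, 5, 6, 7} and column 4 has {3, 5, 6}, leaving only 1.
Row 4, column 2: row 4 has {1, 2, 4, 5, 6, 7} and column 2 has {4, 5, 7}, leaving only 3.
Row 5, column 4: row 5 has {3, 4, 5, 7} and column 4 has {1, 3, 5, 6}, leaving only 2.
Row 5, column 1: row 5 has {2, 3, 4, 5, 7} and column 1 has {1, 3, 4, 7}, leaving only 6.
Row 2, column 1: row 2 has {1, 3, 5, 7} and column 1 has {1, 3, 4, 6, 7}, leaving only 2.
Row 2, column 2: row 2 has {1, 2, 3, 5, 7} and column 2 has {3, 4, 5, 7}, leaving only 6.
Row 2 already has {1, 2, 3, 5, 6, 7} and column 3 already has {1, 2, 3, 5, 7}, so row 2, column 3 must be 4.

4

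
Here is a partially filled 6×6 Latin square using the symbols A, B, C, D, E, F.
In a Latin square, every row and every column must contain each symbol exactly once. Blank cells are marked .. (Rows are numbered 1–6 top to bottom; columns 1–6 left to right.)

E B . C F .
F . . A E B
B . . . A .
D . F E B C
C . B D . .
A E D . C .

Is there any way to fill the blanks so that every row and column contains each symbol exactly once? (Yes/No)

No

Row 5, column 5: row 5 together with column 5 already contain {A, B, C, D, E, F} — every symbol — so nothing can go there. The grid has no valid completion.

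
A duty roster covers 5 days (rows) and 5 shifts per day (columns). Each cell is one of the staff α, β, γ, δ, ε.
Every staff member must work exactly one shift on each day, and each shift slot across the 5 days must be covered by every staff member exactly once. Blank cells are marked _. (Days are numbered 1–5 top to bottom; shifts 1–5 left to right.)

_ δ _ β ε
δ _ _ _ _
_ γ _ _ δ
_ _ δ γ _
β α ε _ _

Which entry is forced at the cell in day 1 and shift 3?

Day 5, shift 4: day 5 has {α, β, ε} and shift 4 has {β, γ}, leaving only δ.
Day 5, shift 5: day 5 has {α, β, δ, ε} and shift 5 has {δ, ε}, leaving only γ.
Day 1, shift 3 is narrowed to {α, γ}.
If it were γ, then day 4, shift 1 would be left with no valid symbol.
So day 1, shift 3 must be α.

α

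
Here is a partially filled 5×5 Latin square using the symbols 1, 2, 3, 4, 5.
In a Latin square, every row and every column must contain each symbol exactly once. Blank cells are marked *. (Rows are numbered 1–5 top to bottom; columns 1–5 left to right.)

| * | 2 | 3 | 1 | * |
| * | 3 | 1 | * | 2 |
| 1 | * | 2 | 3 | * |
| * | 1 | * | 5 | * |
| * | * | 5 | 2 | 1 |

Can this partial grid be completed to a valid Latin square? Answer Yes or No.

Yes

No row or column among the givens repeats a symbol, and propagating forced cells runs into no contradiction.
One valid completion exists (for instance, 4 2 3 1 5 / 5 3 1 4 2 / 1 5 2 3 4 / 2 1 4 5 3 / 3 4 5 2 1).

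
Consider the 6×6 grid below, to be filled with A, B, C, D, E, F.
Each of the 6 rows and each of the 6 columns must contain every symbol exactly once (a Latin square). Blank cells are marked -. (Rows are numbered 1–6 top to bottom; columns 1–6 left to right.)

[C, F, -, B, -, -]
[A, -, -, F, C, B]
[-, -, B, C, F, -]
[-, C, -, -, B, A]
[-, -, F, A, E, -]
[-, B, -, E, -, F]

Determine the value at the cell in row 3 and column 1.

Row 4, column 4: row 4 has {A, B, C} and column 4 has {A, B, C, E, F}, leaving only D.
Row 4, column 3: row 4 has {A, B, C, D} and column 3 has {B, F}, leaving only E.
Row 2, column 3: row 2 has {A, B, C, F} and column 3 has {B, E, F}, leaving only D.
Row 1, column 3: row 1 has {B, C, F} and column 3 has {B, D, E, F}, leaving only A.
Row 1, column 5: row 1 has {A, B, C, F} and column 5 has {B, C, E, F}, leaving only D.
Row 1, column 6: row 1 has {A, B, C, D, F} and column 6 has {A, B, F}, leaving only E.
Row 2, column 2: row 2 has {A, B, C, D, F} and column 2 has {B, C, F}, leaving only E.
Row 3, column 6: row 3 has {B, C, F} and column 6 has {A, B, E, F}, leaving only D.
Row 3 already has {B, C, D, F} and column 1 already has {A, C}, so row 3, column 1 must be E.

E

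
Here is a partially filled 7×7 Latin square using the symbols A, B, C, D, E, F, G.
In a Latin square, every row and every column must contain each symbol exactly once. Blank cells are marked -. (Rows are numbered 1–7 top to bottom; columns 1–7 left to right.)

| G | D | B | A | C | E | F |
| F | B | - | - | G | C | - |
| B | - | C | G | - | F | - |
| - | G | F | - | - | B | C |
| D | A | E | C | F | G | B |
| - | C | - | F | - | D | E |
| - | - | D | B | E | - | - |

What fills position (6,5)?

B

Row 2, column 3: row 2 has {B, C, F, G} and column 3 has {B, C, D, E, F}, leaving only A.
Row 2, column 7: row 2 has {A, B, C, F, G} and column 7 has {B, C, E, F}, leaving only D.
Row 2, column 4: row 2 has {A, B, C, D, F, G} and column 4 has {A, B, C, F, G}, leaving only E.
Row 3, column 2: row 3 has {B, C, F, G} and column 2 has {A, B, C, D, G}, leaving only E.
Row 3, column 7: row 3 has {B, C, E, F, G} and column 7 has {B, C, D, E, F}, leaving only A.
Row 3, column 5: row 3 has {A, B, C, E, F, G} and column 5 has {C, E, F, G}, leaving only D.
Row 4, column 4: row 4 has {B, C, F, G} and column 4 has {A, B, C, E, F, G}, leaving only D.
Row 4, column 5: row 4 has {B, C, D, F, G} and column 5 has {C, D, E, F, G}, leaving only A.
Row 6 already has {C, D, E, F} and column 5 already has {A, C, D, E, F, G}, so row 6, column 5 must be B.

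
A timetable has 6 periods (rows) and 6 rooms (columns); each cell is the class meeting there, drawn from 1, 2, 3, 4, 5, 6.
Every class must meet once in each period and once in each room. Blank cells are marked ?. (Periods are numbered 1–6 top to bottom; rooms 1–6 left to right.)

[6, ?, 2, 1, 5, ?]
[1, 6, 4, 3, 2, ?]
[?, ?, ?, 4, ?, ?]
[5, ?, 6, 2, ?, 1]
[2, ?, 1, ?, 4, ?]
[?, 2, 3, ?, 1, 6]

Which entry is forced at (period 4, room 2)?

Period 2, room 6: period 2 has {1, 2, 3, 4, 6} and room 6 has {1, 6}, leaving only 5.
Period 3, room 1: period 3 has {4} and room 1 has {1, 2, 5, 6}, leaving only 3.
Period 3, room 3: period 3 has {3, 4} and room 3 has {1, 2, 3, 4, 6}, leaving only 5.
Period 3, room 2: period 3 has {3, 4, 5} and room 2 has {2, 6}, leaving only 1.
Period 3, room 5: period 3 has {1, 3, 4, 5} and room 5 has {1, 2, 4, 5}, leaving only 6.
Period 3, room 6: period 3 has {1, 3, 4, 5, 6} and room 6 has {1, 5, 6}, leaving only 2.
Period 4, room 5: period 4 has {1, 2, 5, 6} and room 5 has {1, 2, 4, 5, 6}, leaving only 3.
Period 4 already has {1, 2, 3, 5, 6} and room 2 already has {1, 2, 6}, so period 4, room 2 must be 4.

4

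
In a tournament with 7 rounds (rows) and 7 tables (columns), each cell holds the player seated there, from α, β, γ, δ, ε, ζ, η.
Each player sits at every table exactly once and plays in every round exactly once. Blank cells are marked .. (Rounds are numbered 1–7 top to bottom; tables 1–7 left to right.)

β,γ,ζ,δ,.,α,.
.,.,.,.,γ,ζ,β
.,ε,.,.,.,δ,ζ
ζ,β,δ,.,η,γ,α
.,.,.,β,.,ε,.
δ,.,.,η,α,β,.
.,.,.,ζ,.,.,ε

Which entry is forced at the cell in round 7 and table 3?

Round 1, table 5: round 1 has {α, β, γ, δ, ζ} and table 5 has {α, γ, η}, leaving only ε.
Round 1, table 7: round 1 has {α, β, γ, δ, ε, ζ} and table 7 has {α, β, ε, ζ}, leaving only η.
Round 3, table 5: round 3 has {δ, ε, ζ} and table 5 has {α, γ, ε, η}, leaving only β.
Round 4, table 4: round 4 has {α, β, γ, δ, ζ, η} and table 4 has {β, δ, ζ, η}, leaving only ε.
Round 2, table 4: round 2 has {β, γ, ζ} and table 4 has {β, δ, ε, ζ, η}, leaving only α.
Round 3, table 4: round 3 has {β, δ, ε, ζ} and table 4 has {α, β, δ, ε, ζ, η}, leaving only γ.
Round 6, table 2: round 6 has {α, β, δ, η} and table 2 has {β, γ, ε}, leaving only ζ.
Round 6, table 7: round 6 has {α, β, δ, ζ, η} and table 7 has {α, β, ε, ζ, η}, leaving only γ.
Round 5, table 7: round 5 has {β, ε} and table 7 has {α, β, γ, ε, ζ, η}, leaving only δ.
Round 5, table 5: round 5 has {β, δ, ε} and table 5 has {α, β, γ, ε, η}, leaving only ζ.
Round 6, table 3: round 6 has {α, β, γ, δ, ζ, η} and table 3 has {δ, ζ}, leaving only ε.
Round 2, table 3: round 2 has {α, β, γ, ζ} and table 3 has {δ, ε, ζ}, leaving only η.
Round 2, table 1: round 2 has {α, β, γ, ζ, η} and table 1 has {β, δ, ζ}, leaving only ε.
Round 2, table 2: round 2 has {α, β, γ, ε, ζ, η} and table 2 has {β, γ, ε, ζ}, leaving only δ.
Round 3, table 3: round 3 has {β, γ, δ, ε, ζ} and table 3 has {δ, ε, ζ, η}, leaving only α.
Round 3, table 1: round 3 has {α, β, γ, δ, ε, ζ} and table 1 has {β, δ, ε, ζ}, leaving only η.
Round 5, table 3: round 5 has {β, δ, ε, ζ} and table 3 has {α, δ, ε, ζ, η}, leaving only γ.
Round 7 already has {ε, ζ} and table 3 already has {α, γ, δ, ε, ζ, η}, so round 7, table 3 must be β.

β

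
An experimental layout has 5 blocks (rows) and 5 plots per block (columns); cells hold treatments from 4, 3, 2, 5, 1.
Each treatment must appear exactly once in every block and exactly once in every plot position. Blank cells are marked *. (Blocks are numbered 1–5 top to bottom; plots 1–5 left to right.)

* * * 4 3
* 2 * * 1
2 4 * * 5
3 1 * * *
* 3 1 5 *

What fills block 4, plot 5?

Block 1, plot 2: block 1 has {4, 3} and plot 2 has {4, 3, 2, 1}, leaving only 5.
Block 1, plot 1: block 1 has {4, 3, 5} and plot 1 has {3, 2}, leaving only 1.
Block 1, plot 3: block 1 has {4, 3, 5, 1} and plot 3 has {1}, leaving only 2.
Block 2, plot 4: block 2 has {2, 1} and plot 4 has {4, 5}, leaving only 3.
Block 3, plot 3: block 3 has {4, 2, 5} and plot 3 has {2, 1}, leaving only 3.
Block 3, plot 4: block 3 has {4, 3, 2, 5} and plot 4 has {4, 3, 5}, leaving only 1.
Block 4, plot 4: block 4 has {3, 1} and plot 4 has {4, 3, 5, 1}, leaving only 2.
Block 4 already has {3, 2, 1} and plot 5 already has {3, 5, 1}, so block 4, plot 5 must be 4.

4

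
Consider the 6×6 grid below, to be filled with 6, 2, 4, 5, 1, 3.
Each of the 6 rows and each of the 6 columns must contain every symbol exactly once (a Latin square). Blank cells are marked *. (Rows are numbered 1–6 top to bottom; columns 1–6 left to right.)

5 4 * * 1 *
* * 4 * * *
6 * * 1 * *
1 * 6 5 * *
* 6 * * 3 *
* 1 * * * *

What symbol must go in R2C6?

Row 2, column 6 is narrowed to {6, 2, 5, 1, 3}.
If it were 6, propagating the remaining blanks reaches a contradiction.
If it were 2, then row 2, column 5 would be left with no valid symbol.
If it were 5, propagating the remaining blanks reaches a contradiction.
If it were 3, then row 2, column 5 would be left with no valid symbol.
So row 2, column 6 must be 1.

1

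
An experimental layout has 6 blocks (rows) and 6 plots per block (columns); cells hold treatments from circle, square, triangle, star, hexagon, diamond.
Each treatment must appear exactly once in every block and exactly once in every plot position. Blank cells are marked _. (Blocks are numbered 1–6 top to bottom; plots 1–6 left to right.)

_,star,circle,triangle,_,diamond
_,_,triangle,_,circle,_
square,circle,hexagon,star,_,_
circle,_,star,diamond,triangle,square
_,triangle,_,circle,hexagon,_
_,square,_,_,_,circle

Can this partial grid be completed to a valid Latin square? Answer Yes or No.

No block or plot among the givens repeats a symbol, and propagating forced cells runs into no contradiction.
One valid completion exists (for instance, hexagon star circle triangle square diamond / star diamond triangle square circle hexagon / square circle hexagon star diamond triangle / circle hexagon star diamond triangle square / diamond triangle square circle hexagon star / triangle square diamond hexagon star circle).

Yes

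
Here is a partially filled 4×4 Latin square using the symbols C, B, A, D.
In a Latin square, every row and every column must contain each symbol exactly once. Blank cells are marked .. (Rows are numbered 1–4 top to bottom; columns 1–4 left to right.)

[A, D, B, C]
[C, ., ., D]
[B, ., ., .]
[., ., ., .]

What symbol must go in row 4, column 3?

Row 2, column 3: row 2 has {C, D} and column 3 has {B}, leaving only A.
Row 2, column 2: row 2 has {C, A, D} and column 2 has {D}, leaving only B.
Row 3, column 4: row 3 has {B} and column 4 has {C, D}, leaving only A.
Row 3, column 2: row 3 has {B, A} and column 2 has {B, D}, leaving only C.
Row 3, column 3: row 3 has {C, B, A} and column 3 has {B, A}, leaving only D.
Row 4 already has {} and column 3 already has {B, A, D}, so row 4, column 3 must be C.

C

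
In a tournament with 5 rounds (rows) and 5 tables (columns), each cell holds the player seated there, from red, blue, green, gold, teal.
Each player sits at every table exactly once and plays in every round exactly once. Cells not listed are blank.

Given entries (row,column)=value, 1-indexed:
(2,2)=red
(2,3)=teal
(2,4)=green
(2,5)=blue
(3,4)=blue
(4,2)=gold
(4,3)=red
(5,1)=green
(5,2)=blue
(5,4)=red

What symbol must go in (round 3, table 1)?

Round 2, table 1: round 2 has {red, blue, green, teal} and table 1 has {green}, leaving only gold.
Round 4, table 4: round 4 has {red, gold} and table 4 has {red, blue, green}, leaving only teal.
Round 1, table 4: round 1 has {} and table 4 has {red, blue, green, teal}, leaving only gold.
Round 4, table 1: round 4 has {red, gold, teal} and table 1 has {green, gold}, leaving only blue.
Round 4, table 5: round 4 has {red, blue, gold, teal} and table 5 has {blue}, leaving only green.
Round 5, table 3: round 5 has {red, blue, green} and table 3 has {red, teal}, leaving only gold.
Round 3, table 3: round 3 has {blue} and table 3 has {red, gold, teal}, leaving only green.
Round 1, table 3: round 1 has {gold} and table 3 has {red, green, gold, teal}, leaving only blue.
Round 3, table 2: round 3 has {blue, green} and table 2 has {red, blue, gold}, leaving only teal.
Round 3 already has {blue, green, teal} and table 1 already has {blue, green, gold}, so round 3, table 1 must be red.

red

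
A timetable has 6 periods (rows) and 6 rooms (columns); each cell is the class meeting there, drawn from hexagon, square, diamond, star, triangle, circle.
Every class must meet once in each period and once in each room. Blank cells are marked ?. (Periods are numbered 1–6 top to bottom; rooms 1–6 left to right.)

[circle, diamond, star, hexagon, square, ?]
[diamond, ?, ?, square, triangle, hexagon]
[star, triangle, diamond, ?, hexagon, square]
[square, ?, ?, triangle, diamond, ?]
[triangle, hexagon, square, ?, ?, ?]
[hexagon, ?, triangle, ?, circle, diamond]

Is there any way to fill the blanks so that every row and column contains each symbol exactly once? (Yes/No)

Yes

No period or room among the givens repeats a symbol, and propagating forced cells runs into no contradiction.
One valid completion exists (for instance, circle diamond star hexagon square triangle / diamond star circle square triangle hexagon / star triangle diamond circle hexagon square / square circle hexagon triangle diamond star / triangle hexagon square diamond star circle / hexagon square triangle star circle diamond).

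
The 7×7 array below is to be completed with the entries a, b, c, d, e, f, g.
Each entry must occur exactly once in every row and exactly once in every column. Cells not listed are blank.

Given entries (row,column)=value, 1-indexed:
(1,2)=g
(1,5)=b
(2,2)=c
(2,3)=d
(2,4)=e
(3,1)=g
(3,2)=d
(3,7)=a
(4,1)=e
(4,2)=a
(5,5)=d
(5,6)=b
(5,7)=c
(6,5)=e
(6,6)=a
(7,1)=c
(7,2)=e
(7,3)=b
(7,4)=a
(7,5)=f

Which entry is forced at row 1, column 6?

Row 3, column 5: row 3 has {a, d, g} and column 5 has {b, d, e, f}, leaving only c.
Row 4, column 5: row 4 has {a, e} and column 5 has {b, c, d, e, f}, leaving only g.
Row 2, column 5: row 2 has {c, d, e} and column 5 has {b, c, d, e, f, g}, leaving only a.
Row 5, column 2: row 5 has {b, c, d} and column 2 has {a, c, d, e, g}, leaving only f.
Row 5, column 1: row 5 has {b, c, d, f} and column 1 has {c, e, g}, leaving only a.
Row 5, column 4: row 5 has {a, b, c, d, f} and column 4 has {a, e}, leaving only g.
Row 5, column 3: row 5 has {a, b, c, d, f, g} and column 3 has {b, d}, leaving only e.
Row 3, column 3: row 3 has {a, c, d, g} and column 3 has {b, d, e}, leaving only f.
Row 3, column 4: row 3 has {a, c, d, f, g} and column 4 has {a, e, g}, leaving only b.
Row 3, column 6: row 3 has {a, b, c, d, f, g} and column 6 has {a, b}, leaving only e.
Row 4, column 3: row 4 has {a, e, g} and column 3 has {b, d, e, f}, leaving only c.
Row 1, column 3: row 1 has {b, g} and column 3 has {b, c, d, e, f}, leaving only a.
Row 6, column 2: row 6 has {a, e} and column 2 has {a, c, d, e, f, g}, leaving only b.
Row 6, column 3: row 6 has {a, b, e} and column 3 has {a, b, c, d, e, f}, leaving only g.
Row 1, column 6 is narrowed to {c, d, f}.
If it were d, then row 7, column 6 would be left with no valid symbol.
If it were f, then row 7, column 6 would be left with no valid symbol.
So row 1, column 6 must be c.

c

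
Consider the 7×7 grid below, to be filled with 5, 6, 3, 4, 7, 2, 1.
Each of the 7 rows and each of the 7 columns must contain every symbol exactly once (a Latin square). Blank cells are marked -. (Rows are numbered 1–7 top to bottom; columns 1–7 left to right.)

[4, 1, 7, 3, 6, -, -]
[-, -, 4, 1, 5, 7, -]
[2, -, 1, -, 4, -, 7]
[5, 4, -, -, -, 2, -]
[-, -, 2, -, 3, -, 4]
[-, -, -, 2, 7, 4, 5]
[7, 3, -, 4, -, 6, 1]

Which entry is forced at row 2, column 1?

Row 1, column 6: row 1 has {6, 3, 4, 7, 1} and column 6 has {6, 4, 7, 2}, leaving only 5.
Row 1, column 7: row 1 has {5, 6, 3, 4, 7, 1} and column 7 has {5, 4, 7, 1}, leaving only 2.
Row 3, column 6: row 3 has {4, 7, 2, 1} and column 6 has {5, 6, 4, 7, 2}, leaving only 3.
Row 4, column 5: row 4 has {5, 4, 2} and column 5 has {5, 6, 3, 4, 7}, leaving only 1.
Row 5, column 6: row 5 has {3, 4, 2} and column 6 has {5, 6, 3, 4, 7, 2}, leaving only 1.
Row 5, column 1: row 5 has {3, 4, 2, 1} and column 1 has {5, 4, 7, 2}, leaving only 6.
Row 2 already has {5, 4, 7, 1} and column 1 already has {5, 6, 4, 7, 2}, so row 2, column 1 must be 3.

3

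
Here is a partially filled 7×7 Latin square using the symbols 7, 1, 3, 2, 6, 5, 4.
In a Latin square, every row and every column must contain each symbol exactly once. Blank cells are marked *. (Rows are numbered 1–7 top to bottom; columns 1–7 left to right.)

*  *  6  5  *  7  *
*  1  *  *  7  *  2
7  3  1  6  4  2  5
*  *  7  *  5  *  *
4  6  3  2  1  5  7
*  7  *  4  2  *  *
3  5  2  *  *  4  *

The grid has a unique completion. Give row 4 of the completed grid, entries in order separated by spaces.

Row 1, column 5: row 1 has {7, 6, 5} and column 5 has {7, 1, 2, 5, 4}, leaving only 3.
Row 2, column 4: row 2 has {7, 1, 2} and column 4 has {2, 6, 5, 4}, leaving only 3.
Row 4, column 4: row 4 has {7, 5} and column 4 has {3, 2, 6, 5, 4}, leaving only 1.
Row 2, column 6: row 2 has {7, 1, 3, 2} and column 6 has {7, 2, 5, 4}, leaving only 6.
Row 4, column 6: row 4 has {7, 1, 5} and column 6 has {7, 2, 6, 5, 4}, leaving only 3.
Row 2, column 1: row 2 has {7, 1, 3, 2, 6} and column 1 has {7, 3, 4}, leaving only 5.
Row 2, column 3: row 2 has {7, 1, 3, 2, 6, 5} and column 3 has {7, 1, 3, 2, 6}, leaving only 4.
Row 6, column 3: row 6 has {7, 2, 4} and column 3 has {7, 1, 3, 2, 6, 4}, leaving only 5.
Row 6, column 6: row 6 has {7, 2, 5, 4} and column 6 has {7, 3, 2, 6, 5, 4}, leaving only 1.
Row 6, column 1: row 6 has {7, 1, 2, 5, 4} and column 1 has {7, 3, 5, 4}, leaving only 6.
Row 4, column 1: row 4 has {7, 1, 3, 5} and column 1 has {7, 3, 6, 5, 4}, leaving only 2.
Row 4, column 2: row 4 has {7, 1, 3, 2, 5} and column 2 has {7, 1, 3, 6, 5}, leaving only 4.
Row 4, column 7: row 4 has {7, 1, 3, 2, 5, 4} and column 7 has {7, 2, 5}, leaving only 6.
So row 4 reads: 2 4 7 1 5 3 6.

2 4 7 1 5 3 6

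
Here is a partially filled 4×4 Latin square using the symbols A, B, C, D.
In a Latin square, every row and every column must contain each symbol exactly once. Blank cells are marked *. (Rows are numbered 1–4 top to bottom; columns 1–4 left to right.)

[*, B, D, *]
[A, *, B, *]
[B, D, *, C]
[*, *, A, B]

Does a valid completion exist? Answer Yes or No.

No

Row 3, column 3: row 3 together with column 3 already contain {A, B, C, D} — every symbol — so nothing can go there. The grid has no valid completion.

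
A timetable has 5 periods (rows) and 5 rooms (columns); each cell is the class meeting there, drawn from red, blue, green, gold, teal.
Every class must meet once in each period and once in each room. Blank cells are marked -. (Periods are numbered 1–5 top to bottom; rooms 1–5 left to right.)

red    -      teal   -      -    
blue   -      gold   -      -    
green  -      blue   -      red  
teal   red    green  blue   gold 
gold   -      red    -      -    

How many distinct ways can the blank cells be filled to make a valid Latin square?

Period 1, room 2: eliminating its period and room leaves {blue, green, gold}.
Period 1, room 4: eliminating its period and room leaves {green, gold}.
Period 1, room 5: eliminating its period and room leaves {blue, green}.
Period 2, room 2: eliminating its period and room leaves {green, teal}.
Period 2, room 4: eliminating its period and room leaves {red, green, teal}.
Period 2, room 5: eliminating its period and room leaves {green, teal}.
Period 3, room 2: eliminating its period and room leaves {gold, teal}.
Period 3, room 4: eliminating its period and room leaves {gold, teal}.
Period 5, room 2: eliminating its period and room leaves {blue, green, teal}.
Period 5, room 4: eliminating its period and room leaves {green, teal}.
Period 5, room 5: eliminating its period and room leaves {blue, green, teal}.
Enumerating the assignments across these blanks that avoid any period or room repeat gives 3 completions.

3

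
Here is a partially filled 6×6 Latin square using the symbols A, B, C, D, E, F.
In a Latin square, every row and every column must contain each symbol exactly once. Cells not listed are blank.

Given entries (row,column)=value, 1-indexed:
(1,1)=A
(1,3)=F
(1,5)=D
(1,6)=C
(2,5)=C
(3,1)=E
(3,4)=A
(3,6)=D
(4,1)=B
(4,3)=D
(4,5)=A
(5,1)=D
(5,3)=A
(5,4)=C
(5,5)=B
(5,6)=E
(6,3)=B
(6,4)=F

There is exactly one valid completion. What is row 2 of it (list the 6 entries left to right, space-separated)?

F A E D C B

Row 2, column 1: row 2 has {C} and column 1 has {A, B, D, E}, leaving only F.
Row 2, column 3: row 2 has {C, F} and column 3 has {A, B, D, F}, leaving only E.
Row 3, column 3: row 3 has {A, D, E} and column 3 has {A, B, D, E, F}, leaving only C.
Row 3, column 5: row 3 has {A, C, D, E} and column 5 has {A, B, C, D}, leaving only F.
Row 3, column 2: row 3 has {A, C, D, E, F} and column 2 has {}, leaving only B.
Row 1, column 2: row 1 has {A, C, D, F} and column 2 has {B}, leaving only E.
Row 1, column 4: row 1 has {A, C, D, E, F} and column 4 has {A, C, F}, leaving only B.
Row 2, column 4: row 2 has {C, E, F} and column 4 has {A, B, C, F}, leaving only D.
Row 2, column 2: row 2 has {C, D, E, F} and column 2 has {B, E}, leaving only A.
Row 2, column 6: row 2 has {A, C, D, E, F} and column 6 has {C, D, E}, leaving only B.
So row 2 reads: F A E D C B.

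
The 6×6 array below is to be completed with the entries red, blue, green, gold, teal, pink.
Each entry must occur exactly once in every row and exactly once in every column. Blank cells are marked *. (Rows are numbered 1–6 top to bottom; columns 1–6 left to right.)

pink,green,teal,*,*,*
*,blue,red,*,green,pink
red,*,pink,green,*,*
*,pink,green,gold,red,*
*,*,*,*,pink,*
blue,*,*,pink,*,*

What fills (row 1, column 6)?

red

Row 2, column 4: row 2 has {red, blue, green, pink} and column 4 has {green, gold, pink}, leaving only teal.
Row 2, column 1: row 2 has {red, blue, green, teal, pink} and column 1 has {red, blue, pink}, leaving only gold.
Row 4, column 1: row 4 has {red, green, gold, pink} and column 1 has {red, blue, gold, pink}, leaving only teal.
Row 4, column 6: row 4 has {red, green, gold, teal, pink} and column 6 has {pink}, leaving only blue.
Row 5, column 1: row 5 has {pink} and column 1 has {red, blue, gold, teal, pink}, leaving only green.
Row 6, column 3: row 6 has {blue, pink} and column 3 has {red, green, teal, pink}, leaving only gold.
Row 5, column 3: row 5 has {green, pink} and column 3 has {red, green, gold, teal, pink}, leaving only blue.
Row 5, column 4: row 5 has {blue, green, pink} and column 4 has {green, gold, teal, pink}, leaving only red.
Row 1, column 4: row 1 has {green, teal, pink} and column 4 has {red, green, gold, teal, pink}, leaving only blue.
Row 1, column 5: row 1 has {blue, green, teal, pink} and column 5 has {red, green, pink}, leaving only gold.
Row 1 already has {blue, green, gold, teal, pink} and column 6 already has {blue, pink}, so row 1, column 6 must be red.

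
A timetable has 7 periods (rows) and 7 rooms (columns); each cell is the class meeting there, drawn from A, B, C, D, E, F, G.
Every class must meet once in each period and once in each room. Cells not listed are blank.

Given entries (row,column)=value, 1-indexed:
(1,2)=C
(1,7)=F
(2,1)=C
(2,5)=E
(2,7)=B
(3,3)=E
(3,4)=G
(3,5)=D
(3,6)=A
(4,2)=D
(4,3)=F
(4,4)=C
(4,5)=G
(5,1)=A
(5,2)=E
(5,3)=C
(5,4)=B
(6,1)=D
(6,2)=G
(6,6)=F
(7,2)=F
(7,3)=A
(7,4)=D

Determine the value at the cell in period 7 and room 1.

E

Period 2, room 2: period 2 has {B, C, E} and room 2 has {C, D, E, F, G}, leaving only A.
Period 2, room 4: period 2 has {A, B, C, E} and room 4 has {B, C, D, G}, leaving only F.
Period 3, room 2: period 3 has {A, D, E, G} and room 2 has {A, C, D, E, F, G}, leaving only B.
Period 3, room 1: period 3 has {A, B, D, E, G} and room 1 has {A, C, D}, leaving only F.
Period 3, room 7: period 3 has {A, B, D, E, F, G} and room 7 has {B, F}, leaving only C.
Period 5, room 5: period 5 has {A, B, C, E} and room 5 has {D, E, G}, leaving only F.
Period 6, room 3: period 6 has {D, F, G} and room 3 has {A, C, E, F}, leaving only B.
Period 7, room 1 is narrowed to {B, E, G}.
If it were B, then period 6, room 7 would be left with no valid symbol.
If it were G, then period 6, room 7 would be left with no valid symbol.
So period 7, room 1 must be E.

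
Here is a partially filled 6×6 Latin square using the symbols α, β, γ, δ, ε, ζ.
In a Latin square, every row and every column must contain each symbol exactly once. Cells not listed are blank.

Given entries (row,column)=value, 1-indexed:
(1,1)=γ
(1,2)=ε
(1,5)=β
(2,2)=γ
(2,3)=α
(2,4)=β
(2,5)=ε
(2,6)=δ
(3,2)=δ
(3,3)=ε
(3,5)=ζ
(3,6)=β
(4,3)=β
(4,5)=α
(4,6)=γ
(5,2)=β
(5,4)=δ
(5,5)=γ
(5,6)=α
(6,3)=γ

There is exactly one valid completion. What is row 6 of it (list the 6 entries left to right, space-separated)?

Row 6, column 5: row 6 has {γ} and column 5 has {α, β, γ, ε, ζ}, leaving only δ.
Row 1, column 6: row 1 has {β, γ, ε} and column 6 has {α, β, γ, δ}, leaving only ζ.
Row 6, column 6: row 6 has {γ, δ} and column 6 has {α, β, γ, δ, ζ}, leaving only ε.
Row 1, column 3: row 1 has {β, γ, ε, ζ} and column 3 has {α, β, γ, ε}, leaving only δ.
Row 1, column 4: row 1 has {β, γ, δ, ε, ζ} and column 4 has {β, δ}, leaving only α.
Row 6, column 4: row 6 has {γ, δ, ε} and column 4 has {α, β, δ}, leaving only ζ.
Row 6, column 2: row 6 has {γ, δ, ε, ζ} and column 2 has {β, γ, δ, ε}, leaving only α.
Row 6, column 1: row 6 has {α, γ, δ, ε, ζ} and column 1 has {γ}, leaving only β.
So row 6 reads: β α γ ζ δ ε.

β α γ ζ δ ε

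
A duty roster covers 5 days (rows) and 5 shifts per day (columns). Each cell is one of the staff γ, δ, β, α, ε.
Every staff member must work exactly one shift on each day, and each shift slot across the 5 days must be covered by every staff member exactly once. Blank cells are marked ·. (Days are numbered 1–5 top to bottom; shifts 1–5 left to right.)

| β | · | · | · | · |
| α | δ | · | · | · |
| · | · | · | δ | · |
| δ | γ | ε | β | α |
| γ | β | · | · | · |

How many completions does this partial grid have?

3

Day 1, shift 2: eliminating its day and shift leaves {α, ε}.
Day 1, shift 3: eliminating its day and shift leaves {γ, δ, α}.
Day 1, shift 4: eliminating its day and shift leaves {γ, α, ε}.
Day 1, shift 5: eliminating its day and shift leaves {γ, δ, ε}.
Day 2, shift 3: eliminating its day and shift leaves {γ, β}.
Day 2, shift 4: eliminating its day and shift leaves {γ, ε}.
Day 2, shift 5: eliminating its day and shift leaves {γ, β, ε}.
Day 3, shift 1: eliminating its day and shift leaves {ε}.
Day 3, shift 2: eliminating its day and shift leaves {α, ε}.
Day 3, shift 3: eliminating its day and shift leaves {γ, β, α}.
Day 3, shift 5: eliminating its day and shift leaves {γ, β, ε}.
Day 5, shift 3: eliminating its day and shift leaves {δ, α}.
Day 5, shift 4: eliminating its day and shift leaves {α, ε}.
Day 5, shift 5: eliminating its day and shift leaves {δ, ε}.
Enumerating the assignments across these blanks that avoid any day or shift repeat gives 3 completions.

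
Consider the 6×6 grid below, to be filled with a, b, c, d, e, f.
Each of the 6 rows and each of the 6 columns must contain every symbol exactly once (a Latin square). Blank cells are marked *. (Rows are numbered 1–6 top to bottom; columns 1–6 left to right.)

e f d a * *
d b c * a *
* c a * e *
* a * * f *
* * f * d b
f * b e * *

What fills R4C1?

Row 1, column 6: row 1 has {a, d, e, f} and column 6 has {b}, leaving only c.
Row 1, column 5: row 1 has {a, c, d, e, f} and column 5 has {a, d, e, f}, leaving only b.
Row 2, column 4: row 2 has {a, b, c, d} and column 4 has {a, e}, leaving only f.
Row 2, column 6: row 2 has {a, b, c, d, f} and column 6 has {b, c}, leaving only e.
Row 3, column 1: row 3 has {a, c, e} and column 1 has {d, e, f}, leaving only b.
Row 4 already has {a, f} and column 1 already has {b, d, e, f}, so row 4, column 1 must be c.

c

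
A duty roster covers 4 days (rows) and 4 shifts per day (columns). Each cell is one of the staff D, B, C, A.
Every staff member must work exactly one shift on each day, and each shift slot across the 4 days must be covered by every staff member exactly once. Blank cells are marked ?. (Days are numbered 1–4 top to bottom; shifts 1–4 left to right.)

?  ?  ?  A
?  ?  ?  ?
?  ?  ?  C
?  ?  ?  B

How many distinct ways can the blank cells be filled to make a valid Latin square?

Day 1, shift 1: eliminating its day and shift leaves {D, B, C}.
Day 1, shift 2: eliminating its day and shift leaves {D, B, C}.
Day 1, shift 3: eliminating its day and shift leaves {D, B, C}.
Day 2, shift 1: eliminating its day and shift leaves {D, B, C, A}.
Day 2, shift 2: eliminating its day and shift leaves {D, B, C, A}.
Day 2, shift 3: eliminating its day and shift leaves {D, B, C, A}.
Day 2, shift 4: eliminating its day and shift leaves {D}.
Day 3, shift 1: eliminating its day and shift leaves {D, B, A}.
Day 3, shift 2: eliminating its day and shift leaves {D, B, A}.
Day 3, shift 3: eliminating its day and shift leaves {D, B, A}.
Day 4, shift 1: eliminating its day and shift leaves {D, C, A}.
Day 4, shift 2: eliminating its day and shift leaves {D, C, A}.
Day 4, shift 3: eliminating its day and shift leaves {D, C, A}.
Enumerating the assignments across these blanks that avoid any day or shift repeat gives 24 completions.

24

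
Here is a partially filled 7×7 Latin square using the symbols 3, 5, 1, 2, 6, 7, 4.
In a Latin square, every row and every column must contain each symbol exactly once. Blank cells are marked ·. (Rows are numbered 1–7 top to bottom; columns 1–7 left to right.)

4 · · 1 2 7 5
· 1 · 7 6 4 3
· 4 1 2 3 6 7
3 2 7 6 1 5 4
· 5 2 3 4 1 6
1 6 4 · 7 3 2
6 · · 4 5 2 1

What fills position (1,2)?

Row 1 already has {5, 1, 2, 7, 4} and column 2 already has {5, 1, 2, 6, 4}, so row 1, column 2 must be 3.

3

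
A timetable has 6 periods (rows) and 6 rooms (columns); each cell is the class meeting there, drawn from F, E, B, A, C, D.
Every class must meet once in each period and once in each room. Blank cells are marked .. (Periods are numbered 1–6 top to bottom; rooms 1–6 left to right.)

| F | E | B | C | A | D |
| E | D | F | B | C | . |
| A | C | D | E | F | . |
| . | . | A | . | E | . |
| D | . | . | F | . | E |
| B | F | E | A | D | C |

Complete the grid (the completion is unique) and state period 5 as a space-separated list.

Period 5, room 3: period 5 has {F, E, D} and room 3 has {F, E, B, A, D}, leaving only C.
Period 5, room 5: period 5 has {F, E, C, D} and room 5 has {F, E, A, C, D}, leaving only B.
Period 5, room 2: period 5 has {F, E, B, C, D} and room 2 has {F, E, C, D}, leaving only A.
So period 5 reads: D A C F B E.

D A C F B E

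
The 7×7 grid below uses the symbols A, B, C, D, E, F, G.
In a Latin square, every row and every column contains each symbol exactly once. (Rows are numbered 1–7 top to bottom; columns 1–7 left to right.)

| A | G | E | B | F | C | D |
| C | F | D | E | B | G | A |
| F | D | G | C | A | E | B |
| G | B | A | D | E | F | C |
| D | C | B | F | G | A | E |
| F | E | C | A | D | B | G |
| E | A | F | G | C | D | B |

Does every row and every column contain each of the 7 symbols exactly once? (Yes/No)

No

Every row is a permutation, but column 7 contains B twice (at rows 3 and 7).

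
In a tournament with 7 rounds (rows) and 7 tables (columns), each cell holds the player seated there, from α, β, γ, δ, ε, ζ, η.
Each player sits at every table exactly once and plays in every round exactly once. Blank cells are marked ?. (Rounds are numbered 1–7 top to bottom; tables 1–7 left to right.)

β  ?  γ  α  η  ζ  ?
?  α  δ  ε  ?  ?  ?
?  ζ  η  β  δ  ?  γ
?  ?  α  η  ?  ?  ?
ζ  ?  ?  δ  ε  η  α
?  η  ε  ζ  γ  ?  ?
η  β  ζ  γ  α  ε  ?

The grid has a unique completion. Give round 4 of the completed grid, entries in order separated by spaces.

δ ε α η β γ ζ

Round 2, table 1: round 2 has {α, δ, ε} and table 1 has {β, ζ, η}, leaving only γ.
Round 2, table 6: round 2 has {α, γ, δ, ε} and table 6 has {ε, ζ, η}, leaving only β.
Round 2, table 5: round 2 has {α, β, γ, δ, ε} and table 5 has {α, γ, δ, ε, η}, leaving only ζ.
Round 4, table 5: round 4 has {α, η} and table 5 has {α, γ, δ, ε, ζ, η}, leaving only β.
Round 2, table 7: round 2 has {α, β, γ, δ, ε, ζ} and table 7 has {α, γ}, leaving only η.
Round 3, table 6: round 3 has {β, γ, δ, ζ, η} and table 6 has {β, ε, ζ, η}, leaving only α.
Round 3, table 1: round 3 has {α, β, γ, δ, ζ, η} and table 1 has {β, γ, ζ, η}, leaving only ε.
Round 4, table 1: round 4 has {α, β, η} and table 1 has {β, γ, ε, ζ, η}, leaving only δ.
Round 4, table 6: round 4 has {α, β, δ, η} and table 6 has {α, β, ε, ζ, η}, leaving only γ.
Round 4, table 2: round 4 has {α, β, γ, δ, η} and table 2 has {α, β, ζ, η}, leaving only ε.
Round 4, table 7: round 4 has {α, β, γ, δ, ε, η} and table 7 has {α, γ, η}, leaving only ζ.
So round 4 reads: δ ε α η β γ ζ.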